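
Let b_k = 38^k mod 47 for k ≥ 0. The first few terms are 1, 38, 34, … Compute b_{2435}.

45

We have b_0 = 1, b_1 = 38, b_2 = 34, b_3 = 23, b_4 = 28, b_5 = 30, b_6 = 12, b_7 = 33, b_8 = 32, b_9 = 41, b_{10} = 7, b_{11} = 31, b_{12} = 3, b_{13} = 20, b_{14} = 8, b_{15} = 22, b_{16} = 37, b_{17} = 43, b_{18} = 36, b_{19} = 5, b_{20} = 2, b_{21} = 29, b_{22} = 21, b_{23} = 46, b_{24} = 9, b_{25} = 13, b_{26} = 24, b_{27} = 19, b_{28} = 17, b_{29} = 35, b_{30} = 14, b_{31} = 15, b_{32} = 6, b_{33} = 40, b_{34} = 16, b_{35} = 44, b_{36} = 27, b_{37} = 39, b_{38} = 25, b_{39} = 10, b_{40} = 4, b_{41} = 11, b_{42} = 42, b_{43} = 45, b_{44} = 18, b_{45} = 26, b_{46} = 1.
The sequence repeats with period 46.
So b_{2435} = b_{0 + ((2435-0) mod 46)} = b_{43} = 45.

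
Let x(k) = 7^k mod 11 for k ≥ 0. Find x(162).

5

Listing terms: x(0) = 1; x(1) = 7; x(2) = 5; x(3) = 2; x(4) = 3; x(5) = 10; x(6) = 4; x(7) = 6; x(8) = 9; x(9) = 8; x(10) = 1.
The sequence repeats with period 10.
So x(162) = x(0 + ((162-0) mod 10)) = x(2) = 5.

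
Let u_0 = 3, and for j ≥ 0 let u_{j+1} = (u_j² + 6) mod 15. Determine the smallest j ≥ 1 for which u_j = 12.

We have u_0 = 3, u_1 = 0, u_2 = 6, u_3 = 12, u_4 = 0.
Since u_4 = u_1 = 0, the sequence is eventually periodic: after a pre-period of length 1 it cycles with period 3.
The value 12 first appears (with j ≥ 1) at u_3.

3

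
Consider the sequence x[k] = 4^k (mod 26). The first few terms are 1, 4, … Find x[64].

22

Listing terms: x[0] = 1,  x[1] = 4,  x[2] = 16,  x[3] = 12,  x[4] = 22,  x[5] = 10,  x[6] = 14,  x[7] = 4.
Since x[7] = x[1] = 4, the sequence is eventually periodic: after a pre-period of length 1 it cycles with period 6.
For k ≥ 1, x[k] depends only on (k - 1) mod 6. (64 - 1) mod 6 = 3, so x[64] = x[4] = 22.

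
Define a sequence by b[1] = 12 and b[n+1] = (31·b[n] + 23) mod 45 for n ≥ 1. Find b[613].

3

We have b[1] = 12; b[2] = 35; b[3] = 28; b[4] = 36; b[5] = 14; b[6] = 7; b[7] = 15; b[8] = 38; b[9] = 31; b[10] = 39; b[11] = 17; b[12] = 10; b[13] = 18; b[14] = 41; b[15] = 34; b[16] = 42; b[17] = 20; b[18] = 13; b[19] = 21; b[20] = 44; b[21] = 37; b[22] = 0; b[23] = 23; b[24] = 16; b[25] = 24; b[26] = 2; b[27] = 40; b[28] = 3; b[29] = 26; b[30] = 19; b[31] = 27; b[32] = 5; b[33] = 43; b[34] = 6; b[35] = 29; b[36] = 22; b[37] = 30; b[38] = 8; b[39] = 1; b[40] = 9; b[41] = 32; b[42] = 25; b[43] = 33; b[44] = 11; b[45] = 4; b[46] = 12.
Since b[46] = b[1] = 12, the sequence is periodic with period 45.
So b[613] = b[1 + ((613-1) mod 45)] = b[28] = 3.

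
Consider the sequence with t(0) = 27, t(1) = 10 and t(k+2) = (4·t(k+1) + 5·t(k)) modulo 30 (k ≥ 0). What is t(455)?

20

Listing terms: t(0) = 27, t(1) = 10, t(2) = 25, t(3) = 0, t(4) = 5, t(5) = 20, t(6) = 15, t(7) = 10, t(8) = 25.
Since (t(7), t(8)) = (t(1), t(2)) = (10, 25) (two consecutive terms determine the rest), the sequence is eventually periodic: after a pre-period of length 1 it cycles with period 6.
For k ≥ 1, t(k) depends only on (k - 1) mod 6. (455 - 1) mod 6 = 4, so t(455) = t(5) = 20.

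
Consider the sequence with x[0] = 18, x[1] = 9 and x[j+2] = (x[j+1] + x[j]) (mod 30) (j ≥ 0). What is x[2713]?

9

Computing terms: x[0] = 18; x[1] = 9; x[2] = 27; x[3] = 6; x[4] = 3; x[5] = 9; x[6] = 12; x[7] = 21; x[8] = 3; x[9] = 24; x[10] = 27; x[11] = 21; x[12] = 18; x[13] = 9.
The sequence repeats with period 12.
So x[2713] = x[0 + ((2713-0) mod 12)] = x[1] = 9.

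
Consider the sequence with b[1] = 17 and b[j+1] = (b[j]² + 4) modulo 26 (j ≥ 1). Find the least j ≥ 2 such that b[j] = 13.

b[1] = 17,  b[2] = 7,  b[3] = 1,  b[4] = 5,  b[5] = 3,  b[6] = 13,  b[7] = 17.
Since b[7] = b[1] = 17, the sequence is periodic with period 6.
The value 13 first appears (with j ≥ 2) at b[6].

6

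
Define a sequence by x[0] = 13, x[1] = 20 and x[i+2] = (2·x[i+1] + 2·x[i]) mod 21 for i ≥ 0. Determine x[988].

14

Listing terms: x[0] = 13,  x[1] = 20,  x[2] = 3,  x[3] = 4,  x[4] = 14,  x[5] = 15,  x[6] = 16,  x[7] = 20,  x[8] = 9,  x[9] = 16,  x[10] = 8,  x[11] = 6,  x[12] = 7,  x[13] = 5,  x[14] = 3,  x[15] = 16,  x[16] = 17,  x[17] = 3,  x[18] = 19,  x[19] = 2,  x[20] = 0,  x[21] = 4,  x[22] = 8,  x[23] = 3,  x[24] = 1,  x[25] = 8,  x[26] = 18,  x[27] = 10,  x[28] = 14,  x[29] = 6,  x[30] = 19,  x[31] = 8,  x[32] = 12,  x[33] = 19,  x[34] = 20,  x[35] = 15,  x[36] = 7,  x[37] = 2,  x[38] = 18,  x[39] = 19,  x[40] = 11,  x[41] = 18,  x[42] = 16,  x[43] = 5,  x[44] = 0,  x[45] = 10,  x[46] = 20,  x[47] = 18,  x[48] = 13,  x[49] = 20.
The sequence repeats with period 48.
(988 - 0) mod 48 = 28, so x[988] = x[28] = 14.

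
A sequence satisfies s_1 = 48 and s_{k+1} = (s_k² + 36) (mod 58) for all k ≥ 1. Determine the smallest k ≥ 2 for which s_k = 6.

s_1 = 48, s_2 = 20, s_3 = 30, s_4 = 8, s_5 = 42, s_6 = 2, s_7 = 40, s_8 = 12, s_9 = 6, s_{10} = 14, s_{11} = 0, s_{12} = 36, s_{13} = 56, s_{14} = 40.
Since s_{14} = s_7 = 40, the sequence is eventually periodic: after a pre-period of length 6 it cycles with period 7.
The value 6 first appears (with k ≥ 2) at s_9.

9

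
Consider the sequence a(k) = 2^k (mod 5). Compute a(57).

2

Listing terms: a(1) = 2,  a(2) = 4,  a(3) = 3,  a(4) = 1,  a(5) = 2.
Since a(5) = a(1) = 2, the sequence is periodic with period 4.
So a(57) = a(1 + ((57-1) mod 4)) = a(1) = 2.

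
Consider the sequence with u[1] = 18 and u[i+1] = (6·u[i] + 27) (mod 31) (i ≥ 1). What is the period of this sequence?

u[1] = 18, u[2] = 11, u[3] = 0, u[4] = 27, u[5] = 3, u[6] = 14, u[7] = 18.
The sequence repeats with period 6.

6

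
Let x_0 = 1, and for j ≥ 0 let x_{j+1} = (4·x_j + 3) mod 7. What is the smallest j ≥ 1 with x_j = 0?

1

Computing terms: x_0 = 1,  x_1 = 0,  x_2 = 3,  x_3 = 1.
Since x_3 = x_0 = 1, the sequence is periodic with period 3.
The value 0 first appears (with j ≥ 1) at x_1.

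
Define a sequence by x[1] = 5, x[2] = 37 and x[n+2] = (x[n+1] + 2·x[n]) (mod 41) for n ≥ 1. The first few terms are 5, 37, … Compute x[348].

38

We have x[1] = 5,  x[2] = 37,  x[3] = 6,  x[4] = 39,  x[5] = 10,  x[6] = 6,  x[7] = 26,  x[8] = 38,  x[9] = 8,  x[10] = 2,  x[11] = 18,  x[12] = 22,  x[13] = 17,  x[14] = 20,  x[15] = 13,  x[16] = 12,  x[17] = 38,  x[18] = 21,  x[19] = 15,  x[20] = 16,  x[21] = 5,  x[22] = 37.
Since (x[21], x[22]) = (x[1], x[2]) = (5, 37) (two consecutive terms determine the rest), the sequence is periodic with period 20.
So x[348] = x[1 + ((348-1) mod 20)] = x[8] = 38.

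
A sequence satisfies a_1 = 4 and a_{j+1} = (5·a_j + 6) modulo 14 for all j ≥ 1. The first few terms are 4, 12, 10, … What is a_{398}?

12

We have a_1 = 4; a_2 = 12; a_3 = 10; a_4 = 0; a_5 = 6; a_6 = 8; a_7 = 4.
The sequence repeats with period 6.
(398 - 1) mod 6 = 1, so a_{398} = a_2 = 12.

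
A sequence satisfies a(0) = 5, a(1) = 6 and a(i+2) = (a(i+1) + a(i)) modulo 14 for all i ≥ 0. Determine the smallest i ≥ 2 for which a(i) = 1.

Listing terms: a(0) = 5, a(1) = 6, a(2) = 11, a(3) = 3, a(4) = 0, a(5) = 3, a(6) = 3, a(7) = 6, a(8) = 9, a(9) = 1, a(10) = 10, a(11) = 11, a(12) = 7, a(13) = 4, a(14) = 11, a(15) = 1, a(16) = 12, a(17) = 13, a(18) = 11, a(19) = 10, a(20) = 7, a(21) = 3, a(22) = 10, a(23) = 13, a(24) = 9, a(25) = 8, a(26) = 3, a(27) = 11, a(28) = 0, a(29) = 11, a(30) = 11, a(31) = 8, a(32) = 5, a(33) = 13, a(34) = 4, a(35) = 3, a(36) = 7, a(37) = 10, a(38) = 3, a(39) = 13, a(40) = 2, a(41) = 1, a(42) = 3, a(43) = 4, a(44) = 7, a(45) = 11, a(46) = 4, a(47) = 1, a(48) = 5, a(49) = 6.
The sequence repeats with period 48.
The value 1 first appears (with i ≥ 2) at a(9).

9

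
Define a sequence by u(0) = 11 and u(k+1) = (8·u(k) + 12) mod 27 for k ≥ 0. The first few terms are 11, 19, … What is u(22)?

20

Listing terms: u(0) = 11, u(1) = 19, u(2) = 2, u(3) = 1, u(4) = 20, u(5) = 10, u(6) = 11.
The sequence repeats with period 6.
So u(22) = u(0 + ((22-0) mod 6)) = u(4) = 20.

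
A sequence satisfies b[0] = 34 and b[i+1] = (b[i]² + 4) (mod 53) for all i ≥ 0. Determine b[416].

40

b[0] = 34,  b[1] = 47,  b[2] = 40,  b[3] = 14,  b[4] = 41,  b[5] = 42,  b[6] = 19,  b[7] = 47.
Since b[7] = b[1] = 47, the sequence is eventually periodic: after a pre-period of length 1 it cycles with period 6.
For i ≥ 1, b[i] depends only on (i - 1) mod 6. (416 - 1) mod 6 = 1, so b[416] = b[2] = 40.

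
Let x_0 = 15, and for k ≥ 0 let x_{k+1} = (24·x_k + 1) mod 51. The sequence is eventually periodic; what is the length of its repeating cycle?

16

We have x_0 = 15; x_1 = 4; x_2 = 46; x_3 = 34; x_4 = 1; x_5 = 25; x_6 = 40; x_7 = 43; x_8 = 13; x_9 = 7; x_{10} = 16; x_{11} = 28; x_{12} = 10; x_{13} = 37; x_{14} = 22; x_{15} = 19; x_{16} = 49; x_{17} = 4.
Since x_{17} = x_1 = 4, the sequence is eventually periodic: after a pre-period of length 1 it cycles with period 16.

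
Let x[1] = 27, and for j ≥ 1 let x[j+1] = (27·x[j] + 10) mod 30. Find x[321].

Computing terms: x[1] = 27,  x[2] = 19,  x[3] = 13,  x[4] = 1,  x[5] = 7,  x[6] = 19.
Since x[6] = x[2] = 19, the sequence is eventually periodic: after a pre-period of length 1 it cycles with period 4.
For j ≥ 2, x[j] depends only on (j - 2) mod 4. (321 - 2) mod 4 = 3, so x[321] = x[5] = 7.

7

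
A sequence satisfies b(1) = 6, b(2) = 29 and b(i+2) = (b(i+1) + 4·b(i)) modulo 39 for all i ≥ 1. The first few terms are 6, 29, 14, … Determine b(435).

14

We have b(1) = 6, b(2) = 29, b(3) = 14, b(4) = 13, b(5) = 30, b(6) = 4, b(7) = 7, b(8) = 23, b(9) = 12, b(10) = 26, b(11) = 35, b(12) = 22, b(13) = 6, b(14) = 16, b(15) = 1, b(16) = 26, b(17) = 30, b(18) = 17, b(19) = 20, b(20) = 10, b(21) = 12, b(22) = 13, b(23) = 22, b(24) = 35, b(25) = 6, b(26) = 29.
Since (b(25), b(26)) = (b(1), b(2)) = (6, 29) (two consecutive terms determine the rest), the sequence is periodic with period 24.
So b(435) = b(1 + ((435-1) mod 24)) = b(3) = 14.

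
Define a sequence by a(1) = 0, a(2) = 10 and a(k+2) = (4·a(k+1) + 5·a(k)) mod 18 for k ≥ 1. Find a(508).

a(1) = 0, a(2) = 10, a(3) = 4, a(4) = 12, a(5) = 14, a(6) = 8, a(7) = 12, a(8) = 16, a(9) = 16, a(10) = 0, a(11) = 8, a(12) = 14, a(13) = 6, a(14) = 4, a(15) = 10, a(16) = 6, a(17) = 2, a(18) = 2, a(19) = 0, a(20) = 10.
Since (a(19), a(20)) = (a(1), a(2)) = (0, 10) (two consecutive terms determine the rest), the sequence is periodic with period 18.
(508 - 1) mod 18 = 3, so a(508) = a(4) = 12.

12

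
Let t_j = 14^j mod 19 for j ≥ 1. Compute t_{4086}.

1

Computing terms: t_1 = 14; t_2 = 6; t_3 = 8; t_4 = 17; t_5 = 10; t_6 = 7; t_7 = 3; t_8 = 4; t_9 = 18; t_{10} = 5; t_{11} = 13; t_{12} = 11; t_{13} = 2; t_{14} = 9; t_{15} = 12; t_{16} = 16; t_{17} = 15; t_{18} = 1; t_{19} = 14.
The sequence repeats with period 18.
So t_{4086} = t_{1 + ((4086-1) mod 18)} = t_{18} = 1.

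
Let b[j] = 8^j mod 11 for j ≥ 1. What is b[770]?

1

b[1] = 8, b[2] = 9, b[3] = 6, b[4] = 4, b[5] = 10, b[6] = 3, b[7] = 2, b[8] = 5, b[9] = 7, b[10] = 1, b[11] = 8.
The sequence repeats with period 10.
So b[770] = b[1 + ((770-1) mod 10)] = b[10] = 1.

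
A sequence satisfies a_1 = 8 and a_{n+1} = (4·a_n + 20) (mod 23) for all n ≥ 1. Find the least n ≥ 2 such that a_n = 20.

11

Listing terms: a_1 = 8,  a_2 = 6,  a_3 = 21,  a_4 = 12,  a_5 = 22,  a_6 = 16,  a_7 = 15,  a_8 = 11,  a_9 = 18,  a_{10} = 0,  a_{11} = 20,  a_{12} = 8.
Since a_{12} = a_1 = 8, the sequence is periodic with period 11.
The value 20 first appears (with n ≥ 2) at a_{11}.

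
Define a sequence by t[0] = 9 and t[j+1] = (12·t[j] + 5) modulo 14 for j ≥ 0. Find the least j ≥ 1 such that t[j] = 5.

5

We have t[0] = 9,  t[1] = 1,  t[2] = 3,  t[3] = 13,  t[4] = 7,  t[5] = 5,  t[6] = 9.
Since t[6] = t[0] = 9, the sequence is periodic with period 6.
The value 5 first appears (with j ≥ 1) at t[5].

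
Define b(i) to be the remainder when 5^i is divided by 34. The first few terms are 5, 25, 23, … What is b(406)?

19

b(1) = 5, b(2) = 25, b(3) = 23, b(4) = 13, b(5) = 31, b(6) = 19, b(7) = 27, b(8) = 33, b(9) = 29, b(10) = 9, b(11) = 11, b(12) = 21, b(13) = 3, b(14) = 15, b(15) = 7, b(16) = 1, b(17) = 5.
Since b(17) = b(1) = 5, the sequence is periodic with period 16.
(406 - 1) mod 16 = 5, so b(406) = b(6) = 19.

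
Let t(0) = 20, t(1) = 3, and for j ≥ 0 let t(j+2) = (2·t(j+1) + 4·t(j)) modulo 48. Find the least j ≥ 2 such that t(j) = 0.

5

We have t(0) = 20,  t(1) = 3,  t(2) = 38,  t(3) = 40,  t(4) = 40,  t(5) = 0,  t(6) = 16,  t(7) = 32,  t(8) = 32,  t(9) = 0,  t(10) = 32,  t(11) = 16,  t(12) = 16,  t(13) = 0,  t(14) = 16.
Since (t(13), t(14)) = (t(5), t(6)) = (0, 16) (two consecutive terms determine the rest), the sequence is eventually periodic: after a pre-period of length 5 it cycles with period 8.
The value 0 first appears (with j ≥ 2) at t(5).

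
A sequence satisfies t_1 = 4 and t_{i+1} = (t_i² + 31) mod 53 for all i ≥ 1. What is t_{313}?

44

Computing terms: t_1 = 4,  t_2 = 47,  t_3 = 14,  t_4 = 15,  t_5 = 44,  t_6 = 6,  t_7 = 14.
Since t_7 = t_3 = 14, the sequence is eventually periodic: after a pre-period of length 2 it cycles with period 4.
For i ≥ 3, t_i depends only on (i - 3) mod 4. (313 - 3) mod 4 = 2, so t_{313} = t_5 = 44.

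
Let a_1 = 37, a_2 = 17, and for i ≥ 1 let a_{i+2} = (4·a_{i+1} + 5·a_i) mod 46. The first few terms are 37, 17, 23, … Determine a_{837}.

37

Listing terms: a_1 = 37, a_2 = 17, a_3 = 23, a_4 = 39, a_5 = 41, a_6 = 37, a_7 = 31, a_8 = 33, a_9 = 11, a_{10} = 25, a_{11} = 17, a_{12} = 9, a_{13} = 29, a_{14} = 23, a_{15} = 7, a_{16} = 5, a_{17} = 9, a_{18} = 15, a_{19} = 13, a_{20} = 35, a_{21} = 21, a_{22} = 29, a_{23} = 37, a_{24} = 17.
Since (a_{23}, a_{24}) = (a_1, a_2) = (37, 17) (two consecutive terms determine the rest), the sequence is periodic with period 22.
(837 - 1) mod 22 = 0, so a_{837} = a_1 = 37.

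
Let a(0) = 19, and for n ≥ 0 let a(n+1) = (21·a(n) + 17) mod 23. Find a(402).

Computing terms: a(0) = 19,  a(1) = 2,  a(2) = 13,  a(3) = 14,  a(4) = 12,  a(5) = 16,  a(6) = 8,  a(7) = 1,  a(8) = 15,  a(9) = 10,  a(10) = 20,  a(11) = 0,  a(12) = 17,  a(13) = 6,  a(14) = 5,  a(15) = 7,  a(16) = 3,  a(17) = 11,  a(18) = 18,  a(19) = 4,  a(20) = 9,  a(21) = 22,  a(22) = 19.
The sequence repeats with period 22.
(402 - 0) mod 22 = 6, so a(402) = a(6) = 8.

8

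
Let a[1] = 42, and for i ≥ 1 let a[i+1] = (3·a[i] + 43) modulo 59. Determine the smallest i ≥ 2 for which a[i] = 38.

28

Computing terms: a[1] = 42; a[2] = 51; a[3] = 19; a[4] = 41; a[5] = 48; a[6] = 10; a[7] = 14; a[8] = 26; a[9] = 3; a[10] = 52; a[11] = 22; a[12] = 50; a[13] = 16; a[14] = 32; a[15] = 21; a[16] = 47; a[17] = 7; a[18] = 5; a[19] = 58; a[20] = 40; a[21] = 45; a[22] = 1; a[23] = 46; a[24] = 4; a[25] = 55; a[26] = 31; a[27] = 18; a[28] = 38; a[29] = 39; a[30] = 42.
Since a[30] = a[1] = 42, the sequence is periodic with period 29.
The value 38 first appears (with i ≥ 2) at a[28].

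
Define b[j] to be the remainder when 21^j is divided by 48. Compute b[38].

Computing terms: b[1] = 21, b[2] = 9, b[3] = 45, b[4] = 33, b[5] = 21.
Since b[5] = b[1] = 21, the sequence is periodic with period 4.
(38 - 1) mod 4 = 1, so b[38] = b[2] = 9.

9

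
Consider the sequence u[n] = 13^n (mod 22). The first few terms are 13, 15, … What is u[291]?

13

We have u[1] = 13, u[2] = 15, u[3] = 19, u[4] = 5, u[5] = 21, u[6] = 9, u[7] = 7, u[8] = 3, u[9] = 17, u[10] = 1, u[11] = 13.
Since u[11] = u[1] = 13, the sequence is periodic with period 10.
(291 - 1) mod 10 = 0, so u[291] = u[1] = 13.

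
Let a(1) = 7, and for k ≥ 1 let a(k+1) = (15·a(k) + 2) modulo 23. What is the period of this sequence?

Computing terms: a(1) = 7; a(2) = 15; a(3) = 20; a(4) = 3; a(5) = 1; a(6) = 17; a(7) = 4; a(8) = 16; a(9) = 12; a(10) = 21; a(11) = 18; a(12) = 19; a(13) = 11; a(14) = 6; a(15) = 0; a(16) = 2; a(17) = 9; a(18) = 22; a(19) = 10; a(20) = 14; a(21) = 5; a(22) = 8; a(23) = 7.
Since a(23) = a(1) = 7, the sequence is periodic with period 22.

22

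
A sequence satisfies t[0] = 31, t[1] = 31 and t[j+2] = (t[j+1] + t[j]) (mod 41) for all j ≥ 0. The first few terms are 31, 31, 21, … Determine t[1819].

0

t[0] = 31; t[1] = 31; t[2] = 21; t[3] = 11; t[4] = 32; t[5] = 2; t[6] = 34; t[7] = 36; t[8] = 29; t[9] = 24; t[10] = 12; t[11] = 36; t[12] = 7; t[13] = 2; t[14] = 9; t[15] = 11; t[16] = 20; t[17] = 31; t[18] = 10; t[19] = 0; t[20] = 10; t[21] = 10; t[22] = 20; t[23] = 30; t[24] = 9; t[25] = 39; t[26] = 7; t[27] = 5; t[28] = 12; t[29] = 17; t[30] = 29; t[31] = 5; t[32] = 34; t[33] = 39; t[34] = 32; t[35] = 30; t[36] = 21; t[37] = 10; t[38] = 31; t[39] = 0; t[40] = 31; t[41] = 31.
The sequence repeats with period 40.
So t[1819] = t[0 + ((1819-0) mod 40)] = t[19] = 0.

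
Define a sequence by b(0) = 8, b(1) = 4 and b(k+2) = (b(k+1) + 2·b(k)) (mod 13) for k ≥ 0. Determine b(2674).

Listing terms: b(0) = 8,  b(1) = 4,  b(2) = 7,  b(3) = 2,  b(4) = 3,  b(5) = 7,  b(6) = 0,  b(7) = 1,  b(8) = 1,  b(9) = 3,  b(10) = 5,  b(11) = 11,  b(12) = 8,  b(13) = 4.
The sequence repeats with period 12.
(2674 - 0) mod 12 = 10, so b(2674) = b(10) = 5.

5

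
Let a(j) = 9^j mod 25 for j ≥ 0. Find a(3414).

11

a(0) = 1, a(1) = 9, a(2) = 6, a(3) = 4, a(4) = 11, a(5) = 24, a(6) = 16, a(7) = 19, a(8) = 21, a(9) = 14, a(10) = 1.
Since a(10) = a(0) = 1, the sequence is periodic with period 10.
So a(3414) = a(0 + ((3414-0) mod 10)) = a(4) = 11.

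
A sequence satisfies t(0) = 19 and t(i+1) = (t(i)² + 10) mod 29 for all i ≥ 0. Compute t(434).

17

We have t(0) = 19, t(1) = 23, t(2) = 17, t(3) = 9, t(4) = 4, t(5) = 26, t(6) = 19.
Since t(6) = t(0) = 19, the sequence is periodic with period 6.
So t(434) = t(0 + ((434-0) mod 6)) = t(2) = 17.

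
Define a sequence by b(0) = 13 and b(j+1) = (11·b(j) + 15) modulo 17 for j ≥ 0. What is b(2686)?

Computing terms: b(0) = 13; b(1) = 5; b(2) = 2; b(3) = 3; b(4) = 14; b(5) = 16; b(6) = 4; b(7) = 8; b(8) = 1; b(9) = 9; b(10) = 12; b(11) = 11; b(12) = 0; b(13) = 15; b(14) = 10; b(15) = 6; b(16) = 13.
The sequence repeats with period 16.
(2686 - 0) mod 16 = 14, so b(2686) = b(14) = 10.

10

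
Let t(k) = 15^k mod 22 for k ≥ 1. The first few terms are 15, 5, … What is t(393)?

t(1) = 15,  t(2) = 5,  t(3) = 9,  t(4) = 3,  t(5) = 1,  t(6) = 15.
The sequence repeats with period 5.
So t(393) = t(1 + ((393-1) mod 5)) = t(3) = 9.

9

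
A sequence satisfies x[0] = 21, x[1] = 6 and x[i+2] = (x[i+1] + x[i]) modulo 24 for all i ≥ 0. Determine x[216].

Listing terms: x[0] = 21; x[1] = 6; x[2] = 3; x[3] = 9; x[4] = 12; x[5] = 21; x[6] = 9; x[7] = 6; x[8] = 15; x[9] = 21; x[10] = 12; x[11] = 9; x[12] = 21; x[13] = 6.
Since (x[12], x[13]) = (x[0], x[1]) = (21, 6) (two consecutive terms determine the rest), the sequence is periodic with period 12.
(216 - 0) mod 12 = 0, so x[216] = x[0] = 21.

21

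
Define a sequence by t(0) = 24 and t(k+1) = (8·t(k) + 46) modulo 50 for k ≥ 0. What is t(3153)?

Listing terms: t(0) = 24, t(1) = 38, t(2) = 0, t(3) = 46, t(4) = 14, t(5) = 8, t(6) = 10, t(7) = 26, t(8) = 4, t(9) = 28, t(10) = 20, t(11) = 6, t(12) = 44, t(13) = 48, t(14) = 30, t(15) = 36, t(16) = 34, t(17) = 18, t(18) = 40, t(19) = 16, t(20) = 24.
The sequence repeats with period 20.
(3153 - 0) mod 20 = 13, so t(3153) = t(13) = 48.

48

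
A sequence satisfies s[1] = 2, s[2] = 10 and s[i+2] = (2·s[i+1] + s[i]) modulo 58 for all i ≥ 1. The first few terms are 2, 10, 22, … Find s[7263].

22

We have s[1] = 2, s[2] = 10, s[3] = 22, s[4] = 54, s[5] = 14, s[6] = 24, s[7] = 4, s[8] = 32, s[9] = 10, s[10] = 52, s[11] = 56, s[12] = 48, s[13] = 36, s[14] = 4, s[15] = 44, s[16] = 34, s[17] = 54, s[18] = 26, s[19] = 48, s[20] = 6, s[21] = 2, s[22] = 10.
Since (s[21], s[22]) = (s[1], s[2]) = (2, 10) (two consecutive terms determine the rest), the sequence is periodic with period 20.
So s[7263] = s[1 + ((7263-1) mod 20)] = s[3] = 22.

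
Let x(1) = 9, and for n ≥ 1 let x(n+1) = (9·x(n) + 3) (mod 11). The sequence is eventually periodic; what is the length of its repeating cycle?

x(1) = 9; x(2) = 7; x(3) = 0; x(4) = 3; x(5) = 8; x(6) = 9.
Since x(6) = x(1) = 9, the sequence is periodic with period 5.

5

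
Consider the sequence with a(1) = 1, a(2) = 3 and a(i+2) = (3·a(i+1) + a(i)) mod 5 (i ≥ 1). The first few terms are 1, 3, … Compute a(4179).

0

We have a(1) = 1,  a(2) = 3,  a(3) = 0,  a(4) = 3,  a(5) = 4,  a(6) = 0,  a(7) = 4,  a(8) = 2,  a(9) = 0,  a(10) = 2,  a(11) = 1,  a(12) = 0,  a(13) = 1,  a(14) = 3.
The sequence repeats with period 12.
(4179 - 1) mod 12 = 2, so a(4179) = a(3) = 0.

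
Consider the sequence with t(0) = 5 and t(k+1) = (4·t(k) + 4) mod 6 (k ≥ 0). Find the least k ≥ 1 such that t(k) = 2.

Computing terms: t(0) = 5; t(1) = 0; t(2) = 4; t(3) = 2; t(4) = 0.
Since t(4) = t(1) = 0, the sequence is eventually periodic: after a pre-period of length 1 it cycles with period 3.
The value 2 first appears (with k ≥ 1) at t(3).

3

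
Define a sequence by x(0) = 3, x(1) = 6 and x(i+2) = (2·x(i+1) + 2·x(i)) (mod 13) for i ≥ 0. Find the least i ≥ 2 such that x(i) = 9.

3

x(0) = 3, x(1) = 6, x(2) = 5, x(3) = 9, x(4) = 2, x(5) = 9, x(6) = 9, x(7) = 10, x(8) = 12, x(9) = 5, x(10) = 8, x(11) = 0, x(12) = 3, x(13) = 6.
The sequence repeats with period 12.
The value 9 first appears (with i ≥ 2) at x(3).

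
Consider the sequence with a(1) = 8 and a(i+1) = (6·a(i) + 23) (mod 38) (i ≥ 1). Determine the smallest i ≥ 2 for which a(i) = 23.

5

Computing terms: a(1) = 8,  a(2) = 33,  a(3) = 31,  a(4) = 19,  a(5) = 23,  a(6) = 9,  a(7) = 1,  a(8) = 29,  a(9) = 7,  a(10) = 27,  a(11) = 33.
Since a(11) = a(2) = 33, the sequence is eventually periodic: after a pre-period of length 1 it cycles with period 9.
The value 23 first appears (with i ≥ 2) at a(5).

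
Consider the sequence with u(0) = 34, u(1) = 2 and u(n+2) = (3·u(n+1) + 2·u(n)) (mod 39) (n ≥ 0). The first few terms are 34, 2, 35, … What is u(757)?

u(0) = 34; u(1) = 2; u(2) = 35; u(3) = 31; u(4) = 7; u(5) = 5; u(6) = 29; u(7) = 19; u(8) = 37; u(9) = 32; u(10) = 14; u(11) = 28; u(12) = 34; u(13) = 2.
The sequence repeats with period 12.
(757 - 0) mod 12 = 1, so u(757) = u(1) = 2.

2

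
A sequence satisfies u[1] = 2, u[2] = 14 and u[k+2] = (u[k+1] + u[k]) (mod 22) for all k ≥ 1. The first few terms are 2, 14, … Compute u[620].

Computing terms: u[1] = 2, u[2] = 14, u[3] = 16, u[4] = 8, u[5] = 2, u[6] = 10, u[7] = 12, u[8] = 0, u[9] = 12, u[10] = 12, u[11] = 2, u[12] = 14.
The sequence repeats with period 10.
(620 - 1) mod 10 = 9, so u[620] = u[10] = 12.

12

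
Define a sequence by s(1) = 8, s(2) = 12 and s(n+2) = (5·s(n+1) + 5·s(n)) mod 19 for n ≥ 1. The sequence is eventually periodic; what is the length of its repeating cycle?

Listing terms: s(1) = 8,  s(2) = 12,  s(3) = 5,  s(4) = 9,  s(5) = 13,  s(6) = 15,  s(7) = 7,  s(8) = 15,  s(9) = 15,  s(10) = 17,  s(11) = 8,  s(12) = 11,  s(13) = 0,  s(14) = 17,  s(15) = 9,  s(16) = 16,  s(17) = 11,  s(18) = 2,  s(19) = 8,  s(20) = 12.
Since (s(19), s(20)) = (s(1), s(2)) = (8, 12) (two consecutive terms determine the rest), the sequence is periodic with period 18.

18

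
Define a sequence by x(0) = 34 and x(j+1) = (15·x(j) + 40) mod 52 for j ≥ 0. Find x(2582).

Listing terms: x(0) = 34; x(1) = 30; x(2) = 22; x(3) = 6; x(4) = 26; x(5) = 14; x(6) = 42; x(7) = 46; x(8) = 2; x(9) = 18; x(10) = 50; x(11) = 10; x(12) = 34.
Since x(12) = x(0) = 34, the sequence is periodic with period 12.
(2582 - 0) mod 12 = 2, so x(2582) = x(2) = 22.

22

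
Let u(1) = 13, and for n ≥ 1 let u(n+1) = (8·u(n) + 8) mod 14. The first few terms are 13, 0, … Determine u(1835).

u(1) = 13,  u(2) = 0,  u(3) = 8,  u(4) = 2,  u(5) = 10,  u(6) = 4,  u(7) = 12,  u(8) = 6,  u(9) = 0.
Since u(9) = u(2) = 0, the sequence is eventually periodic: after a pre-period of length 1 it cycles with period 7.
For n ≥ 2, u(n) depends only on (n - 2) mod 7. (1835 - 2) mod 7 = 6, so u(1835) = u(8) = 6.

6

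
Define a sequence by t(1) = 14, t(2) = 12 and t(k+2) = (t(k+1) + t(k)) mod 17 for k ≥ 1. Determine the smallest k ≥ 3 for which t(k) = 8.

21

t(1) = 14; t(2) = 12; t(3) = 9; t(4) = 4; t(5) = 13; t(6) = 0; t(7) = 13; t(8) = 13; t(9) = 9; t(10) = 5; t(11) = 14; t(12) = 2; t(13) = 16; t(14) = 1; t(15) = 0; t(16) = 1; t(17) = 1; t(18) = 2; t(19) = 3; t(20) = 5; t(21) = 8; t(22) = 13; t(23) = 4; t(24) = 0; t(25) = 4; t(26) = 4; t(27) = 8; t(28) = 12; t(29) = 3; t(30) = 15; t(31) = 1; t(32) = 16; t(33) = 0; t(34) = 16; t(35) = 16; t(36) = 15; t(37) = 14; t(38) = 12.
Since (t(37), t(38)) = (t(1), t(2)) = (14, 12) (two consecutive terms determine the rest), the sequence is periodic with period 36.
The value 8 first appears (with k ≥ 3) at t(21).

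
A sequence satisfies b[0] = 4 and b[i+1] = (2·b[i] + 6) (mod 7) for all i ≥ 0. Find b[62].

6

Listing terms: b[0] = 4,  b[1] = 0,  b[2] = 6,  b[3] = 4.
The sequence repeats with period 3.
(62 - 0) mod 3 = 2, so b[62] = b[2] = 6.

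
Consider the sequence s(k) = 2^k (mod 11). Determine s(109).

6

Listing terms: s(1) = 2, s(2) = 4, s(3) = 8, s(4) = 5, s(5) = 10, s(6) = 9, s(7) = 7, s(8) = 3, s(9) = 6, s(10) = 1, s(11) = 2.
Since s(11) = s(1) = 2, the sequence is periodic with period 10.
(109 - 1) mod 10 = 8, so s(109) = s(9) = 6.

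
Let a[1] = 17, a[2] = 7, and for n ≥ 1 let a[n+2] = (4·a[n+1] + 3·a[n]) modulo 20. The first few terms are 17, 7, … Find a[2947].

11

We have a[1] = 17,  a[2] = 7,  a[3] = 19,  a[4] = 17,  a[5] = 5,  a[6] = 11,  a[7] = 19,  a[8] = 9,  a[9] = 13,  a[10] = 19,  a[11] = 15,  a[12] = 17,  a[13] = 13,  a[14] = 3,  a[15] = 11,  a[16] = 13,  a[17] = 5,  a[18] = 19,  a[19] = 11,  a[20] = 1,  a[21] = 17,  a[22] = 11,  a[23] = 15,  a[24] = 13,  a[25] = 17,  a[26] = 7.
Since (a[25], a[26]) = (a[1], a[2]) = (17, 7) (two consecutive terms determine the rest), the sequence is periodic with period 24.
(2947 - 1) mod 24 = 18, so a[2947] = a[19] = 11.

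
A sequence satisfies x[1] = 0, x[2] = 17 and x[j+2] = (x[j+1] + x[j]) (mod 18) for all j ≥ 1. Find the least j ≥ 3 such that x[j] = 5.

8

We have x[1] = 0; x[2] = 17; x[3] = 17; x[4] = 16; x[5] = 15; x[6] = 13; x[7] = 10; x[8] = 5; x[9] = 15; x[10] = 2; x[11] = 17; x[12] = 1; x[13] = 0; x[14] = 1; x[15] = 1; x[16] = 2; x[17] = 3; x[18] = 5; x[19] = 8; x[20] = 13; x[21] = 3; x[22] = 16; x[23] = 1; x[24] = 17; x[25] = 0; x[26] = 17.
The sequence repeats with period 24.
The value 5 first appears (with j ≥ 3) at x[8].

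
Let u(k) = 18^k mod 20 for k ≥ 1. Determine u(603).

Computing terms: u(1) = 18, u(2) = 4, u(3) = 12, u(4) = 16, u(5) = 8, u(6) = 4.
Since u(6) = u(2) = 4, the sequence is eventually periodic: after a pre-period of length 1 it cycles with period 4.
For k ≥ 2, u(k) depends only on (k - 2) mod 4. (603 - 2) mod 4 = 1, so u(603) = u(3) = 12.

12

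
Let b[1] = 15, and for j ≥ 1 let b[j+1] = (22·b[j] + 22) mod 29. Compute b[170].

4

Listing terms: b[1] = 15, b[2] = 4, b[3] = 23, b[4] = 6, b[5] = 9, b[6] = 17, b[7] = 19, b[8] = 5, b[9] = 16, b[10] = 26, b[11] = 14, b[12] = 11, b[13] = 3, b[14] = 1, b[15] = 15.
The sequence repeats with period 14.
So b[170] = b[1 + ((170-1) mod 14)] = b[2] = 4.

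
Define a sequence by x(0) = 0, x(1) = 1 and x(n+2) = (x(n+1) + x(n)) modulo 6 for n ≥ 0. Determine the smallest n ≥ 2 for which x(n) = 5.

5

We have x(0) = 0; x(1) = 1; x(2) = 1; x(3) = 2; x(4) = 3; x(5) = 5; x(6) = 2; x(7) = 1; x(8) = 3; x(9) = 4; x(10) = 1; x(11) = 5; x(12) = 0; x(13) = 5; x(14) = 5; x(15) = 4; x(16) = 3; x(17) = 1; x(18) = 4; x(19) = 5; x(20) = 3; x(21) = 2; x(22) = 5; x(23) = 1; x(24) = 0; x(25) = 1.
Since (x(24), x(25)) = (x(0), x(1)) = (0, 1) (two consecutive terms determine the rest), the sequence is periodic with period 24.
The value 5 first appears (with n ≥ 2) at x(5).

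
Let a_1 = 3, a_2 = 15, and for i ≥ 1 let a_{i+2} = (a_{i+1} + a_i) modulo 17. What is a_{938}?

15

Computing terms: a_1 = 3, a_2 = 15, a_3 = 1, a_4 = 16, a_5 = 0, a_6 = 16, a_7 = 16, a_8 = 15, a_9 = 14, a_{10} = 12, a_{11} = 9, a_{12} = 4, a_{13} = 13, a_{14} = 0, a_{15} = 13, a_{16} = 13, a_{17} = 9, a_{18} = 5, a_{19} = 14, a_{20} = 2, a_{21} = 16, a_{22} = 1, a_{23} = 0, a_{24} = 1, a_{25} = 1, a_{26} = 2, a_{27} = 3, a_{28} = 5, a_{29} = 8, a_{30} = 13, a_{31} = 4, a_{32} = 0, a_{33} = 4, a_{34} = 4, a_{35} = 8, a_{36} = 12, a_{37} = 3, a_{38} = 15.
Since (a_{37}, a_{38}) = (a_1, a_2) = (3, 15) (two consecutive terms determine the rest), the sequence is periodic with period 36.
So a_{938} = a_{1 + ((938-1) mod 36)} = a_2 = 15.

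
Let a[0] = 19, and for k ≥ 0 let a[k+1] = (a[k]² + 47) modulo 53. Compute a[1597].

Computing terms: a[0] = 19; a[1] = 37; a[2] = 38; a[3] = 7; a[4] = 43; a[5] = 41; a[6] = 32; a[7] = 11; a[8] = 9; a[9] = 22; a[10] = 1; a[11] = 48; a[12] = 19.
The sequence repeats with period 12.
(1597 - 0) mod 12 = 1, so a[1597] = a[1] = 37.

37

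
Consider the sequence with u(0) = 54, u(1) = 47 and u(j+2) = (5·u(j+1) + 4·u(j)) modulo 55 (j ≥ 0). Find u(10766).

Computing terms: u(0) = 54; u(1) = 47; u(2) = 11; u(3) = 23; u(4) = 49; u(5) = 7; u(6) = 11; u(7) = 28; u(8) = 19; u(9) = 42; u(10) = 11; u(11) = 3; u(12) = 4; u(13) = 32; u(14) = 11; u(15) = 18; u(16) = 24; u(17) = 27; u(18) = 11; u(19) = 53; u(20) = 34; u(21) = 52; u(22) = 11; u(23) = 43; u(24) = 39; u(25) = 37; u(26) = 11; u(27) = 38; u(28) = 14; u(29) = 2; u(30) = 11; u(31) = 8; u(32) = 29; u(33) = 12; u(34) = 11; u(35) = 48; u(36) = 9; u(37) = 17; u(38) = 11; u(39) = 13; u(40) = 54; u(41) = 47.
Since (u(40), u(41)) = (u(0), u(1)) = (54, 47) (two consecutive terms determine the rest), the sequence is periodic with period 40.
(10766 - 0) mod 40 = 6, so u(10766) = u(6) = 11.

11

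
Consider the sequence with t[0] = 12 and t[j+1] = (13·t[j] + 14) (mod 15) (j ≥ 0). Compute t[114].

Listing terms: t[0] = 12,  t[1] = 5,  t[2] = 4,  t[3] = 6,  t[4] = 2,  t[5] = 10,  t[6] = 9,  t[7] = 11,  t[8] = 7,  t[9] = 0,  t[10] = 14,  t[11] = 1,  t[12] = 12.
Since t[12] = t[0] = 12, the sequence is periodic with period 12.
So t[114] = t[0 + ((114-0) mod 12)] = t[6] = 9.

9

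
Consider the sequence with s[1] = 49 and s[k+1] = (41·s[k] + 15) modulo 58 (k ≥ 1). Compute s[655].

We have s[1] = 49, s[2] = 52, s[3] = 1, s[4] = 56, s[5] = 49.
Since s[5] = s[1] = 49, the sequence is periodic with period 4.
So s[655] = s[1 + ((655-1) mod 4)] = s[3] = 1.

1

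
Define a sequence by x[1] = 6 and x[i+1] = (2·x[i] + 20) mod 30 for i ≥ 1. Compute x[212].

8

Listing terms: x[1] = 6,  x[2] = 2,  x[3] = 24,  x[4] = 8,  x[5] = 6.
The sequence repeats with period 4.
(212 - 1) mod 4 = 3, so x[212] = x[4] = 8.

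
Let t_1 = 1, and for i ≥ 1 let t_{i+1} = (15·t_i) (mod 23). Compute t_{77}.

3

Listing terms: t_1 = 1; t_2 = 15; t_3 = 18; t_4 = 17; t_5 = 2; t_6 = 7; t_7 = 13; t_8 = 11; t_9 = 4; t_{10} = 14; t_{11} = 3; t_{12} = 22; t_{13} = 8; t_{14} = 5; t_{15} = 6; t_{16} = 21; t_{17} = 16; t_{18} = 10; t_{19} = 12; t_{20} = 19; t_{21} = 9; t_{22} = 20; t_{23} = 1.
The sequence repeats with period 22.
(77 - 1) mod 22 = 10, so t_{77} = t_{11} = 3.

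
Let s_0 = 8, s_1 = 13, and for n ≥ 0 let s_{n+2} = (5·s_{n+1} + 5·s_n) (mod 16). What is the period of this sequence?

We have s_0 = 8, s_1 = 13, s_2 = 9, s_3 = 14, s_4 = 3, s_5 = 5, s_6 = 8, s_7 = 1, s_8 = 13, s_9 = 6, s_{10} = 15, s_{11} = 9, s_{12} = 8, s_{13} = 5, s_{14} = 1, s_{15} = 14, s_{16} = 11, s_{17} = 13, s_{18} = 8, s_{19} = 9, s_{20} = 5, s_{21} = 6, s_{22} = 7, s_{23} = 1, s_{24} = 8, s_{25} = 13.
Since (s_{24}, s_{25}) = (s_0, s_1) = (8, 13) (two consecutive terms determine the rest), the sequence is periodic with period 24.

24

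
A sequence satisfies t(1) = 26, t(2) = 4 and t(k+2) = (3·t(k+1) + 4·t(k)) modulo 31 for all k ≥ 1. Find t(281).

26

Listing terms: t(1) = 26,  t(2) = 4,  t(3) = 23,  t(4) = 23,  t(5) = 6,  t(6) = 17,  t(7) = 13,  t(8) = 14,  t(9) = 1,  t(10) = 28,  t(11) = 26,  t(12) = 4.
Since (t(11), t(12)) = (t(1), t(2)) = (26, 4) (two consecutive terms determine the rest), the sequence is periodic with period 10.
(281 - 1) mod 10 = 0, so t(281) = t(1) = 26.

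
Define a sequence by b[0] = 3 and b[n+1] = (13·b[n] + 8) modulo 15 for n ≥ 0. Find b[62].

Listing terms: b[0] = 3; b[1] = 2; b[2] = 4; b[3] = 0; b[4] = 8; b[5] = 7; b[6] = 9; b[7] = 5; b[8] = 13; b[9] = 12; b[10] = 14; b[11] = 10; b[12] = 3.
Since b[12] = b[0] = 3, the sequence is periodic with period 12.
(62 - 0) mod 12 = 2, so b[62] = b[2] = 4.

4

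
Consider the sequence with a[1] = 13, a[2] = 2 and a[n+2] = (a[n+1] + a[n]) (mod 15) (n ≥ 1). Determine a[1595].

Computing terms: a[1] = 13; a[2] = 2; a[3] = 0; a[4] = 2; a[5] = 2; a[6] = 4; a[7] = 6; a[8] = 10; a[9] = 1; a[10] = 11; a[11] = 12; a[12] = 8; a[13] = 5; a[14] = 13; a[15] = 3; a[16] = 1; a[17] = 4; a[18] = 5; a[19] = 9; a[20] = 14; a[21] = 8; a[22] = 7; a[23] = 0; a[24] = 7; a[25] = 7; a[26] = 14; a[27] = 6; a[28] = 5; a[29] = 11; a[30] = 1; a[31] = 12; a[32] = 13; a[33] = 10; a[34] = 8; a[35] = 3; a[36] = 11; a[37] = 14; a[38] = 10; a[39] = 9; a[40] = 4; a[41] = 13; a[42] = 2.
Since (a[41], a[42]) = (a[1], a[2]) = (13, 2) (two consecutive terms determine the rest), the sequence is periodic with period 40.
(1595 - 1) mod 40 = 34, so a[1595] = a[35] = 3.

3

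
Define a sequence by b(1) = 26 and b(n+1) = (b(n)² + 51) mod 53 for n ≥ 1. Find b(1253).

b(1) = 26; b(2) = 38; b(3) = 11; b(4) = 13; b(5) = 8; b(6) = 9; b(7) = 26.
The sequence repeats with period 6.
(1253 - 1) mod 6 = 4, so b(1253) = b(5) = 8.

8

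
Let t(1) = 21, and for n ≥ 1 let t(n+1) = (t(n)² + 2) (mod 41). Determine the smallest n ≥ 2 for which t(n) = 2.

11

Listing terms: t(1) = 21,  t(2) = 33,  t(3) = 25,  t(4) = 12,  t(5) = 23,  t(6) = 39,  t(7) = 6,  t(8) = 38,  t(9) = 11,  t(10) = 0,  t(11) = 2,  t(12) = 6.
Since t(12) = t(7) = 6, the sequence is eventually periodic: after a pre-period of length 6 it cycles with period 5.
The value 2 first appears (with n ≥ 2) at t(11).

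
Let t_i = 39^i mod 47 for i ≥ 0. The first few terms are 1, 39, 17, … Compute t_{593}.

Listing terms: t_0 = 1, t_1 = 39, t_2 = 17, t_3 = 5, t_4 = 7, t_5 = 38, t_6 = 25, t_7 = 35, t_8 = 2, t_9 = 31, t_{10} = 34, t_{11} = 10, t_{12} = 14, t_{13} = 29, t_{14} = 3, t_{15} = 23, t_{16} = 4, t_{17} = 15, t_{18} = 21, t_{19} = 20, t_{20} = 28, t_{21} = 11, t_{22} = 6, t_{23} = 46, t_{24} = 8, t_{25} = 30, t_{26} = 42, t_{27} = 40, t_{28} = 9, t_{29} = 22, t_{30} = 12, t_{31} = 45, t_{32} = 16, t_{33} = 13, t_{34} = 37, t_{35} = 33, t_{36} = 18, t_{37} = 44, t_{38} = 24, t_{39} = 43, t_{40} = 32, t_{41} = 26, t_{42} = 27, t_{43} = 19, t_{44} = 36, t_{45} = 41, t_{46} = 1.
The sequence repeats with period 46.
So t_{593} = t_{0 + ((593-0) mod 46)} = t_{41} = 26.

26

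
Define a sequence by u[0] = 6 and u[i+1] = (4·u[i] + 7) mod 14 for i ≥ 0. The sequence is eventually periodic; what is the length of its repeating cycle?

Listing terms: u[0] = 6; u[1] = 3; u[2] = 5; u[3] = 13; u[4] = 3.
Since u[4] = u[1] = 3, the sequence is eventually periodic: after a pre-period of length 1 it cycles with period 3.

3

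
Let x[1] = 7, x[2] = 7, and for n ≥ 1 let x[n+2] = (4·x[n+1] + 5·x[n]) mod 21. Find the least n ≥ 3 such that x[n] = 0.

3

Computing terms: x[1] = 7, x[2] = 7, x[3] = 0, x[4] = 14, x[5] = 14, x[6] = 0, x[7] = 7, x[8] = 7.
The sequence repeats with period 6.
The value 0 first appears (with n ≥ 3) at x[3].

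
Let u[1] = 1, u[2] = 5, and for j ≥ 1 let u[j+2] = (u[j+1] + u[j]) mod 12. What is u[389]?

5

u[1] = 1; u[2] = 5; u[3] = 6; u[4] = 11; u[5] = 5; u[6] = 4; u[7] = 9; u[8] = 1; u[9] = 10; u[10] = 11; u[11] = 9; u[12] = 8; u[13] = 5; u[14] = 1; u[15] = 6; u[16] = 7; u[17] = 1; u[18] = 8; u[19] = 9; u[20] = 5; u[21] = 2; u[22] = 7; u[23] = 9; u[24] = 4; u[25] = 1; u[26] = 5.
Since (u[25], u[26]) = (u[1], u[2]) = (1, 5) (two consecutive terms determine the rest), the sequence is periodic with period 24.
(389 - 1) mod 24 = 4, so u[389] = u[5] = 5.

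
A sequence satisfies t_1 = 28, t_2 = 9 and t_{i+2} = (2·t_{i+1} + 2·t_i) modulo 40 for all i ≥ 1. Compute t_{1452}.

Computing terms: t_1 = 28, t_2 = 9, t_3 = 34, t_4 = 6, t_5 = 0, t_6 = 12, t_7 = 24, t_8 = 32, t_9 = 32, t_{10} = 8, t_{11} = 0, t_{12} = 16, t_{13} = 32, t_{14} = 16, t_{15} = 16, t_{16} = 24, t_{17} = 0, t_{18} = 8, t_{19} = 16, t_{20} = 8, t_{21} = 8, t_{22} = 32, t_{23} = 0, t_{24} = 24, t_{25} = 8, t_{26} = 24, t_{27} = 24, t_{28} = 16, t_{29} = 0, t_{30} = 32, t_{31} = 24, t_{32} = 32.
Since (t_{31}, t_{32}) = (t_7, t_8) = (24, 32) (two consecutive terms determine the rest), the sequence is eventually periodic: after a pre-period of length 6 it cycles with period 24.
For i ≥ 7, t_i depends only on (i - 7) mod 24. (1452 - 7) mod 24 = 5, so t_{1452} = t_{12} = 16.

16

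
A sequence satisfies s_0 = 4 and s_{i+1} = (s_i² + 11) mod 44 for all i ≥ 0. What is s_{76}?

s_0 = 4,  s_1 = 27,  s_2 = 36,  s_3 = 31,  s_4 = 4.
Since s_4 = s_0 = 4, the sequence is periodic with period 4.
(76 - 0) mod 4 = 0, so s_{76} = s_0 = 4.

4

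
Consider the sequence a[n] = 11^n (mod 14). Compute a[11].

a[1] = 11,  a[2] = 9,  a[3] = 1,  a[4] = 11.
The sequence repeats with period 3.
(11 - 1) mod 3 = 1, so a[11] = a[2] = 9.

9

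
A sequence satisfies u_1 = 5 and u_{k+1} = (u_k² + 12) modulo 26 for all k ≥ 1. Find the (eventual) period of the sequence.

3

We have u_1 = 5, u_2 = 11, u_3 = 3, u_4 = 21, u_5 = 11.
Since u_5 = u_2 = 11, the sequence is eventually periodic: after a pre-period of length 1 it cycles with period 3.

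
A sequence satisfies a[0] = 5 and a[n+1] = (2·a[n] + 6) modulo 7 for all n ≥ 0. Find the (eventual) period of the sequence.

3

Computing terms: a[0] = 5,  a[1] = 2,  a[2] = 3,  a[3] = 5.
Since a[3] = a[0] = 5, the sequence is periodic with period 3.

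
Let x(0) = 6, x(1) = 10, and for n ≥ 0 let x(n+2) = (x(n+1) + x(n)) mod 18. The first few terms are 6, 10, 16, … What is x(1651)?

x(0) = 6; x(1) = 10; x(2) = 16; x(3) = 8; x(4) = 6; x(5) = 14; x(6) = 2; x(7) = 16; x(8) = 0; x(9) = 16; x(10) = 16; x(11) = 14; x(12) = 12; x(13) = 8; x(14) = 2; x(15) = 10; x(16) = 12; x(17) = 4; x(18) = 16; x(19) = 2; x(20) = 0; x(21) = 2; x(22) = 2; x(23) = 4; x(24) = 6; x(25) = 10.
Since (x(24), x(25)) = (x(0), x(1)) = (6, 10) (two consecutive terms determine the rest), the sequence is periodic with period 24.
(1651 - 0) mod 24 = 19, so x(1651) = x(19) = 2.

2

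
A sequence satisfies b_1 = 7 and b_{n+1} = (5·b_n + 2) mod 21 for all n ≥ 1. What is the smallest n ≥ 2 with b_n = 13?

We have b_1 = 7, b_2 = 16, b_3 = 19, b_4 = 13, b_5 = 4, b_6 = 1, b_7 = 7.
The sequence repeats with period 6.
The value 13 first appears (with n ≥ 2) at b_4.

4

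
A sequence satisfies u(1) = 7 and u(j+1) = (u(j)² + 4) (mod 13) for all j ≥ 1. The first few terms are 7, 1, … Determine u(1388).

u(1) = 7,  u(2) = 1,  u(3) = 5,  u(4) = 3,  u(5) = 0,  u(6) = 4,  u(7) = 7.
The sequence repeats with period 6.
So u(1388) = u(1 + ((1388-1) mod 6)) = u(2) = 1.

1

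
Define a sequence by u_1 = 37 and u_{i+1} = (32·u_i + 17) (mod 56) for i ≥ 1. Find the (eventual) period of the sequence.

We have u_1 = 37; u_2 = 25; u_3 = 33; u_4 = 9; u_5 = 25.
Since u_5 = u_2 = 25, the sequence is eventually periodic: after a pre-period of length 1 it cycles with period 3.

3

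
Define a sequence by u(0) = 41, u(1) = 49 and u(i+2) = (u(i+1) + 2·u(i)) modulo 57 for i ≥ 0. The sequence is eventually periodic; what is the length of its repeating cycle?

We have u(0) = 41; u(1) = 49; u(2) = 17; u(3) = 1; u(4) = 35; u(5) = 37; u(6) = 50; u(7) = 10; u(8) = 53; u(9) = 16; u(10) = 8; u(11) = 40; u(12) = 56; u(13) = 22; u(14) = 20; u(15) = 7; u(16) = 47; u(17) = 4; u(18) = 41; u(19) = 49.
The sequence repeats with period 18.

18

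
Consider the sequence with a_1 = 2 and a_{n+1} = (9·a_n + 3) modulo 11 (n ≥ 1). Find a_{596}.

Computing terms: a_1 = 2,  a_2 = 10,  a_3 = 5,  a_4 = 4,  a_5 = 6,  a_6 = 2.
Since a_6 = a_1 = 2, the sequence is periodic with period 5.
(596 - 1) mod 5 = 0, so a_{596} = a_1 = 2.

2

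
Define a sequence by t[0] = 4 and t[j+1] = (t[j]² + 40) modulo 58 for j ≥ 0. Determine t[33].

4

Listing terms: t[0] = 4; t[1] = 56; t[2] = 44; t[3] = 4.
The sequence repeats with period 3.
(33 - 0) mod 3 = 0, so t[33] = t[0] = 4.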